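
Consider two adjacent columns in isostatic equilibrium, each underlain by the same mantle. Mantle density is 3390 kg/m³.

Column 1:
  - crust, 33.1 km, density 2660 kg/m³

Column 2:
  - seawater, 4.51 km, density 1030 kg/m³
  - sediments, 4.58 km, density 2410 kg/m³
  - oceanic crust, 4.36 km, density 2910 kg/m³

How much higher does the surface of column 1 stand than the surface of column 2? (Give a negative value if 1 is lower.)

For any compensation level in the mantle, the mantle terms cancel and isostasy reduces to e = (Σt_1 − Σt_2) − (Σ(ρt)_1 − Σ(ρt)_2) / ρ_m.
Σt_1 = 33.1 km; Σt_2 = 13.45 km; Σ(ρt)_1 = 88046; Σ(ρt)_2 = 28370.7 (in km·kg/m³).
e = (33.1 − 13.45) − (88046 − 28370.7) / 3390 = 2.05 km.

2.05 km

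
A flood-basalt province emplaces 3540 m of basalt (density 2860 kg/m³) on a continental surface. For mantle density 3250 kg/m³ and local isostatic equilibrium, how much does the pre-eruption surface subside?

Subaerial loading: s = t ρ_load / ρ_m.
s = 3540 m × 2860/3250 = 3120 m.

3120 m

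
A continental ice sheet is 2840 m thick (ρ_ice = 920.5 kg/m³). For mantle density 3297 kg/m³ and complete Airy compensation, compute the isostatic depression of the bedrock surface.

793 m

For local isostatic compensation: the ice load ρ_ice t is balanced by mantle displaced below, ρ_m s.
s = t ρ_ice / ρ_m = 2840 m × 920.5/3297 = 793 m.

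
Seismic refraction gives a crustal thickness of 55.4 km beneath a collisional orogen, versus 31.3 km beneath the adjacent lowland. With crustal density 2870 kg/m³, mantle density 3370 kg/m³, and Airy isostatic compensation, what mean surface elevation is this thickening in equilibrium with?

Excess crust Δ = 55.4 km − 31.3 km = 24.1 km, split between elevation h and root r with h + r = Δ.
Airy balance ρ_c h = (ρ_m − ρ_c) r gives r = h ρ_c/(ρ_m − ρ_c), so h (1 + ρ_c/(ρ_m − ρ_c)) = Δ, i.e. h = Δ (ρ_m − ρ_c)/ρ_m.
h = 24.1 km × 500/3370 = 3.58 km.

3.58 km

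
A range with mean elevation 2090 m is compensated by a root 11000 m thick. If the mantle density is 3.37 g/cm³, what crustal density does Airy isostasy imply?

ρ_c h = (ρ_m − ρ_c) r → ρ_c (h + r) = ρ_m r → ρ_c = ρ_m r / (h + r).
ρ_c = 3.37 × 11000 m / (2090 m + 11000 m) = 2.83 g/cm³.

2.83 g/cm³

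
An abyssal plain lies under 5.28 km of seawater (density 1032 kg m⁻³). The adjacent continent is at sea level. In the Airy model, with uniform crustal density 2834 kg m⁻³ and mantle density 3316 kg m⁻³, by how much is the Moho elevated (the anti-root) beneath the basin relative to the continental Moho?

19.7 km

Balancing pressure at the compensation depth: replacing crust with seawater at the top is compensated by replacing crust with mantle at the base: d (ρ_c − ρ_w) = a (ρ_m − ρ_c).
a = d (ρ_c − ρ_w)/(ρ_m − ρ_c) = 5.28 km × 1802/482 = 19.7 km.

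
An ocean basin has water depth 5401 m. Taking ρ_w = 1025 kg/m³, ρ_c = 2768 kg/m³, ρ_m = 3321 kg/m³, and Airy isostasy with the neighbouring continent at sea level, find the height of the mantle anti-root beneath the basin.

17000 m

Isostatic balance requires: replacing crust with seawater at the top is compensated by replacing crust with mantle at the base: d (ρ_c − ρ_w) = a (ρ_m − ρ_c).
a = d (ρ_c − ρ_w)/(ρ_m − ρ_c) = 5401 m × 1743/553 = 17000 m.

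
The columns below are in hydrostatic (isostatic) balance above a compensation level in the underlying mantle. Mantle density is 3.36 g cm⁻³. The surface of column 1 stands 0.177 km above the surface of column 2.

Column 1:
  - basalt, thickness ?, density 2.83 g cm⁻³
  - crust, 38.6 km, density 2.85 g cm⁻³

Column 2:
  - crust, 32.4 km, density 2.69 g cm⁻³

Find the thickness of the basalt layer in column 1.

Take the compensation level at the base of the deeper column (depth z_c below the surface of column 1) and equate Σ ρ_i t_i down to z_c; mantle fills any gap and the z_c terms cancel.
Column 1: x×2.83 + 38.6×2.85 + (z_c − 38.6 − x)×3.36
Column 2: 0.177×0 + 32.4×2.69 + (z_c − 0.177 − 32.4)×3.36
The z_c×3.36 term appears on both sides and cancels. Collect the known terms of each column as K = Σ(ρt)_known − 3.36 × (depth of known layers): K_1 = 110.01 − 3.36×38.6 = −19.686; K_2 = 87.156 − 3.36×(0.177 + 32.4) = −22.30272.
Balance: K_1 − x×(3.36 − 2.83) = K_2, so x = (K_1 − K_2)/(3.36 − 2.83) = 2.61672/0.53 = 4.94 km.

4.94 km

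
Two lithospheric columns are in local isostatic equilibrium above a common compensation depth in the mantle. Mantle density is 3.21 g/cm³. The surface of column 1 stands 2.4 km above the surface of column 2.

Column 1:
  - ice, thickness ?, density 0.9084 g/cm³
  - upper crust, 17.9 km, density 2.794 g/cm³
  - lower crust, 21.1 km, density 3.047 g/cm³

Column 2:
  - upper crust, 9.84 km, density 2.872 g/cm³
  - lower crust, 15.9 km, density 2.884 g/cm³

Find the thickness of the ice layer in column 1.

2.31 km

Take the compensation level at the base of the deeper column (depth z_c below the surface of column 1) and equate Σ ρ_i t_i down to z_c; mantle fills any gap and the z_c terms cancel.
Column 1: x×0.9084 + 17.9×2.794 + 21.1×3.047 + (z_c − 39 − x)×3.21
Column 2: 2.4×0 + 9.84×2.872 + 15.9×2.884 + (z_c − 2.4 − 25.74)×3.21
The z_c×3.21 term appears on both sides and cancels. Collect the known terms of each column as K = Σ(ρt)_known − 3.21 × (depth of known layers): K_1 = 114.3043 − 3.21×39 = −10.8857; K_2 = 74.11608 − 3.21×(2.4 + 25.74) = −16.21332.
Balance: K_1 − x×(3.21 − 0.9084) = K_2, so x = (K_1 − K_2)/(3.21 − 0.9084) = 5.32762/2.3016 = 2.31 km.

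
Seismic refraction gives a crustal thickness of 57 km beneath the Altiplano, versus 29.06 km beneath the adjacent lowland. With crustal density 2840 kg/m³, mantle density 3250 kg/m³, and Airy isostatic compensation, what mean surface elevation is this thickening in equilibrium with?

Excess crust Δ = 57 km − 29.06 km = 27.94 km, split between elevation h and root r with h + r = Δ.
Airy balance ρ_c h = (ρ_m − ρ_c) r gives r = h ρ_c/(ρ_m − ρ_c), so h (1 + ρ_c/(ρ_m − ρ_c)) = Δ, i.e. h = Δ (ρ_m − ρ_c)/ρ_m.
h = 27.94 km × 410/3250 = 3.52 km.

3.52 km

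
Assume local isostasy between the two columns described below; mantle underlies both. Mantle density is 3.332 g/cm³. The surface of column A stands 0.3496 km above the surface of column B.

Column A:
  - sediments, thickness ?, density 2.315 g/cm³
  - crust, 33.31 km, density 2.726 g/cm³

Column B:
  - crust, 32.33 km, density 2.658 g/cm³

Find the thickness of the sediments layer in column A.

Take the compensation level at the base of the deeper column (depth z_c below the surface of column A) and equate Σ ρ_i t_i down to z_c; mantle fills any gap and the z_c terms cancel.
Column A: x×2.315 + 33.31×2.726 + (z_c − 33.31 − x)×3.332
Column B: 0.3496×0 + 32.33×2.658 + (z_c − 0.3496 − 32.33)×3.332
The z_c×3.332 term appears on both sides and cancels. Collect the known terms of each column as K = Σ(ρt)_known − 3.332 × (depth of known layers): K_A = 90.80306 − 3.332×33.31 = −20.18586; K_B = 85.93314 − 3.332×(0.3496 + 32.33) = −22.9552872.
Balance: K_A − x×(3.332 − 2.315) = K_B, so x = (K_A − K_B)/(3.332 − 2.315) = 2.76943/1.017 = 2.72 km.

2.72 km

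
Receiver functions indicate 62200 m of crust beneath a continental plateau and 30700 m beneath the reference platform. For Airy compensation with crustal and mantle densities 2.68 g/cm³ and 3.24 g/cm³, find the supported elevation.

Excess crust Δ = 62200 m − 30700 m = 31500 m, split between elevation h and root r with h + r = Δ.
Airy balance ρ_c h = (ρ_m − ρ_c) r gives r = h ρ_c/(ρ_m − ρ_c), so h (1 + ρ_c/(ρ_m − ρ_c)) = Δ, i.e. h = Δ (ρ_m − ρ_c)/ρ_m.
h = 31500 m × 0.56/3.24 = 5440 m.

5440 m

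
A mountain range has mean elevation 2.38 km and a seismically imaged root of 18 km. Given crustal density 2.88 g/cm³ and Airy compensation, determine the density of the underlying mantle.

Airy balance: ρ_c h = (ρ_m − ρ_c) r → ρ_m = ρ_c (1 + h/r).
ρ_m = 2.88 × (1 + 2.38 km/18 km) = 3.26 g/cm³.

3.26 g/cm³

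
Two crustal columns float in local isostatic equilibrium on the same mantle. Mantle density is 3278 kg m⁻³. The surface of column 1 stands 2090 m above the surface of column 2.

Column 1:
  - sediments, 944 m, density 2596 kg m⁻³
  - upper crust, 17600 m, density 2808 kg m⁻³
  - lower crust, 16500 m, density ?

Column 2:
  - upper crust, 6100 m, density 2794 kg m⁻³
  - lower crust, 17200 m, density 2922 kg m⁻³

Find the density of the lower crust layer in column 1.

Take the compensation level at the base of the deeper column (depth z_c below the surface of column 1) and equate Σ ρ_i t_i down to z_c; mantle fills any gap and the z_c terms cancel.
Column 1: 944×2596 + 17600×2808 + 16500×ρ + (z_c − 35044)×3278
Column 2: 2090×0 + 6100×2794 + 17200×2922 + (z_c − 2090 − 23300)×3278
The z_c×3278 term appears on both sides and cancels. Collect the known terms of each column as K = Σ(ρt)_known − 3278 × (depth of known layers): K_1 = 51871424 − 3278×35044 = −63002808; K_2 = 67301800 − 3278×(2090 + 23300) = −15926620.
Balance: K_1 + 16500×ρ = K_2, so ρ = (K_2 − K_1)/16500 = 47076200/16500 = 2850 kg m⁻³.

2850 kg m⁻³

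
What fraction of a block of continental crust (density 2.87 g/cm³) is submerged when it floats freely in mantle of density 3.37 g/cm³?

Submerged fraction = ρ_obj/ρ_fluid = 2.87/3.37 = 85.2%.

85.2%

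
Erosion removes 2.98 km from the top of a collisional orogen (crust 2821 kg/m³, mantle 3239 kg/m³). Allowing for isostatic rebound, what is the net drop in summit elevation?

Rebound u = e ρ_c/ρ_m = 2.98 km × 2821/3239 = 2.595 km.
Net surface drop = e − u = 2.98 km − 2.595 km = e (ρ_m − ρ_c)/ρ_m = 0.385 km.

0.385 km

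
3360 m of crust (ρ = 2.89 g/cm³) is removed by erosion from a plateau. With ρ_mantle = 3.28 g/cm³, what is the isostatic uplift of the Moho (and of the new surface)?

Unloading: uplift u = e ρ_c/ρ_m = 3360 m × 2.89/3.28 = 2960 m.

2960 m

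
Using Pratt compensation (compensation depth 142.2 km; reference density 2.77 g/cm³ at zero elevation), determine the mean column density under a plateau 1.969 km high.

Pratt balance: ρ_ref D = ρ (D + h).
ρ = ρ_ref D/(D + h) = 2.77 × 142.2 km/(142.2 km + 1.969 km) = 2.73 g/cm³.

2.73 g/cm³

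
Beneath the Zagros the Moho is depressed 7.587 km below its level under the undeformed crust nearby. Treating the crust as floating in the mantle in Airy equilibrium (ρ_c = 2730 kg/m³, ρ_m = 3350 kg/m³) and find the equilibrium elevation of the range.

Balancing pressure at the compensation depth: ρ_c h = (ρ_m − ρ_c) r.
h = r (ρ_m − ρ_c) / ρ_c = 7.587 km × (3350 − 2730) / 2730 = 1.72 km.

1.72 km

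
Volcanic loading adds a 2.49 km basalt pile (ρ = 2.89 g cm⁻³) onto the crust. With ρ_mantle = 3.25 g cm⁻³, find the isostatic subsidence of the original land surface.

2.21 km

Subaerial loading: s = t ρ_load / ρ_m.
s = 2.49 km × 2.89/3.25 = 2.21 km.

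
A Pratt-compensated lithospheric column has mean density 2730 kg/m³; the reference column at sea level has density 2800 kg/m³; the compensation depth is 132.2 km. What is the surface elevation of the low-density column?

ρ_ref D = ρ (D + h) → h = D (ρ_ref − ρ)/ρ.
h = 132.2 km × (2800 − 2730)/2730 = 3.39 km.

3.39 km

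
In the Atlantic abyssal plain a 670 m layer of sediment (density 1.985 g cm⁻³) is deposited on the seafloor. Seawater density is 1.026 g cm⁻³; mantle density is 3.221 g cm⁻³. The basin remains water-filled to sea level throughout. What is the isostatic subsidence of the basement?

Submarine loading: the sediment displaces seawater, and the subsidence is in turn flooded, so s (ρ_m − ρ_w) = t (ρ_sed − ρ_w).
s = 670 m × (1.985 − 1.026) / (3.221 − 1.026) = 293 m.

293 m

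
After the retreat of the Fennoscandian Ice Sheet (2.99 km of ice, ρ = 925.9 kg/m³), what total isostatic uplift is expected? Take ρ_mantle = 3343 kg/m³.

Removing the load lets mantle flow back in; uplift u satisfies ρ_ice t = ρ_m u.
u = t ρ_ice/ρ_m = 2.99 km × 925.9/3343 = 0.828 km.

0.828 km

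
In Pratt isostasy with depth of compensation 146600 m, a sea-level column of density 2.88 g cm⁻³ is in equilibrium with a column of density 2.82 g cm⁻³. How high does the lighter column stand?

ρ_ref D = ρ (D + h) → h = D (ρ_ref − ρ)/ρ.
h = 146600 m × (2.88 − 2.82)/2.82 = 3120 m.

3120 m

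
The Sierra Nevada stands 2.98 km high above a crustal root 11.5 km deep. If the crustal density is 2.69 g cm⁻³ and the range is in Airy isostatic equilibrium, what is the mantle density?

3.39 g cm⁻³

Airy balance: ρ_c h = (ρ_m − ρ_c) r → ρ_m = ρ_c (1 + h/r).
ρ_m = 2.69 × (1 + 2.98 km/11.5 km) = 3.39 g cm⁻³.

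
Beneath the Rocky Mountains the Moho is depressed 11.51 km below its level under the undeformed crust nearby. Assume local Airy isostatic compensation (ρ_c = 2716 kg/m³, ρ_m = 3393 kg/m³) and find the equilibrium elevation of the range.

Equating mass per unit area of the two columns: ρ_c h = (ρ_m − ρ_c) r.
h = r (ρ_m − ρ_c) / ρ_c = 11.51 km × (3393 − 2716) / 2716 = 2.87 km.

2.87 km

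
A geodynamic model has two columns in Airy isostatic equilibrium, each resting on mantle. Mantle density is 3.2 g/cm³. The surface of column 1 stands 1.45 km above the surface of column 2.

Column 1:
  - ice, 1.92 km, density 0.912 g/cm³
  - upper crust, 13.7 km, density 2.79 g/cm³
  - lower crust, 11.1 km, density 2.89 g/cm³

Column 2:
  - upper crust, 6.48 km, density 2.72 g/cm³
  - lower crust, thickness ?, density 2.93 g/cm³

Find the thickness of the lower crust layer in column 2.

Take the compensation level at the base of the deeper column (depth z_c below the surface of column 1) and equate Σ ρ_i t_i down to z_c; mantle fills any gap and the z_c terms cancel.
Column 1: 1.92×0.912 + 13.7×2.79 + 11.1×2.89 + (z_c − 26.72)×3.2
Column 2: 1.45×0 + 6.48×2.72 + x×2.93 + (z_c − 1.45 − 6.48 − x)×3.2
The z_c×3.2 term appears on both sides and cancels. Collect the known terms of each column as K = Σ(ρt)_known − 3.2 × (depth of known layers): K_1 = 72.05304 − 3.2×26.72 = −13.45096; K_2 = 17.6256 − 3.2×(1.45 + 6.48) = −7.7504.
Balance: K_1 = K_2 − x×(3.2 − 2.93), so x = (K_2 − K_1)/(3.2 − 2.93) = 5.70056/0.27 = 21.1 km.

21.1 km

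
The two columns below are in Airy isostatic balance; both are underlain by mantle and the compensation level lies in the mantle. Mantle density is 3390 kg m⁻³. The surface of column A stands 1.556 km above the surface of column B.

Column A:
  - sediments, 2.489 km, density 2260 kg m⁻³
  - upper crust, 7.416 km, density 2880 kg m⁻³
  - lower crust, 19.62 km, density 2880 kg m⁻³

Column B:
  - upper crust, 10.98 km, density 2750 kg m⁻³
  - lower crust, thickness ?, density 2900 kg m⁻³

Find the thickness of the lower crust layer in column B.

Take the compensation level at the base of the deeper column (depth z_c below the surface of column A) and equate Σ ρ_i t_i down to z_c; mantle fills any gap and the z_c terms cancel.
Column A: 2.489×2260 + 7.416×2880 + 19.62×2880 + (z_c − 29.525)×3390
Column B: 1.556×0 + 10.98×2750 + x×2900 + (z_c − 1.556 − 10.98 − x)×3390
The z_c×3390 term appears on both sides and cancels. Collect the known terms of each column as K = Σ(ρt)_known − 3390 × (depth of known layers): K_A = 83488.82 − 3390×29.525 = −16600.93; K_B = 30195 − 3390×(1.556 + 10.98) = −12302.04.
Balance: K_A = K_B − x×(3390 − 2900), so x = (K_B − K_A)/(3390 − 2900) = 4298.89/490 = 8.77 km.

8.77 km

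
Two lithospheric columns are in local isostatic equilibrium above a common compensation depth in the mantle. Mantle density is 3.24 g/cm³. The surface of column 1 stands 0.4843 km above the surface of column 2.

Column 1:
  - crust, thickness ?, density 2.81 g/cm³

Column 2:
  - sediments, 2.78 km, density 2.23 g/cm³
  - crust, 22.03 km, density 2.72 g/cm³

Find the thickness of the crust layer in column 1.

36.8 km

Take the compensation level at the base of the deeper column (depth z_c below the surface of column 1) and equate Σ ρ_i t_i down to z_c; mantle fills any gap and the z_c terms cancel.
Column 1: x×2.81 + (z_c − 0 − x)×3.24
Column 2: 0.4843×0 + 2.78×2.23 + 22.03×2.72 + (z_c − 0.4843 − 24.81)×3.24
The z_c×3.24 term appears on both sides and cancels. Collect the known terms of each column as K = Σ(ρt)_known − 3.24 × (depth of known layers): K_1 = 0 − 3.24×0 = 0; K_2 = 66.121 − 3.24×(0.4843 + 24.81) = −15.832532.
Balance: K_1 − x×(3.24 − 2.81) = K_2, so x = (K_1 − K_2)/(3.24 − 2.81) = 15.8325/0.43 = 36.8 km.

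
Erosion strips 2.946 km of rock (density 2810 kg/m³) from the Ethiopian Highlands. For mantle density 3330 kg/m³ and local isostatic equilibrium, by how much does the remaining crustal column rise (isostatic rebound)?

2.49 km

Unloading: uplift u = e ρ_c/ρ_m = 2.946 km × 2810/3330 = 2.49 km.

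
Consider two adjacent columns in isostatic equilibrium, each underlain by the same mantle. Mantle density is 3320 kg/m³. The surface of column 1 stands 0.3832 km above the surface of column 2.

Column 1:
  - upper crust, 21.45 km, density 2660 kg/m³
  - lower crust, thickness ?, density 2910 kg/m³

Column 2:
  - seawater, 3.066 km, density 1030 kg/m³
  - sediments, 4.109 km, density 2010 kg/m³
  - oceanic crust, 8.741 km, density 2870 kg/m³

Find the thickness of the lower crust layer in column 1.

8.42 km

Take the compensation level at the base of the deeper column (depth z_c below the surface of column 1) and equate Σ ρ_i t_i down to z_c; mantle fills any gap and the z_c terms cancel.
Column 1: 21.45×2660 + x×2910 + (z_c − 21.45 − x)×3320
Column 2: 0.3832×0 + 3.066×1030 + 4.109×2010 + 8.741×2870 + (z_c − 0.3832 − 15.916)×3320
The z_c×3320 term appears on both sides and cancels. Collect the known terms of each column as K = Σ(ρt)_known − 3320 × (depth of known layers): K_1 = 57057 − 3320×21.45 = −14157; K_2 = 36503.74 − 3320×(0.3832 + 15.916) = −17609.604.
Balance: K_1 − x×(3320 − 2910) = K_2, so x = (K_1 − K_2)/(3320 − 2910) = 3452.6/410 = 8.42 km.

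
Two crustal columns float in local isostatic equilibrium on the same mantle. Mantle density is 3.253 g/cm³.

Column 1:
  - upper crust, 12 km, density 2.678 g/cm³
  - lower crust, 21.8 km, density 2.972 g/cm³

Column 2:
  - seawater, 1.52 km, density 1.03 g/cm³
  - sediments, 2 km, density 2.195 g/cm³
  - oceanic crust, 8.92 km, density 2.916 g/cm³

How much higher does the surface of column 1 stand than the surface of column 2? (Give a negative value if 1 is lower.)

1.39 km

For any compensation level in the mantle, the mantle terms cancel and isostasy reduces to e = (Σt_1 − Σt_2) − (Σ(ρt)_1 − Σ(ρt)_2) / ρ_m.
Σt_1 = 33.8 km; Σt_2 = 12.44 km; Σ(ρt)_1 = 96.9256; Σ(ρt)_2 = 31.96632 (in km·g/cm³).
e = (33.8 − 12.44) − (96.9256 − 31.96632) / 3.253 = 1.39 km.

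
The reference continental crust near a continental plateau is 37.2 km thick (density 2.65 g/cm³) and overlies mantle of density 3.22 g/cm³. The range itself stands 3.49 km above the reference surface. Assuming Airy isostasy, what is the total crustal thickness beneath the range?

Root depth r = h ρ_c / (ρ_m − ρ_c) = 3.49 km × 2.65 / 0.57 = 16.23 km.
Total thickness = T + h + r = 37.2 km + 3.49 km + 16.23 km = 56.9 km.

56.9 km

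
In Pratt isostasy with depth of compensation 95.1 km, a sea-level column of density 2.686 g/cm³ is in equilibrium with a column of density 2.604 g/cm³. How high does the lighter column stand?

ρ_ref D = ρ (D + h) → h = D (ρ_ref − ρ)/ρ.
h = 95.1 km × (2.686 − 2.604)/2.604 = 2.99 km.

2.99 km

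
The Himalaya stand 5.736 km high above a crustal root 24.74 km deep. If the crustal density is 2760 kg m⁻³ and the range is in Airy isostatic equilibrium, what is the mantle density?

Airy balance: ρ_c h = (ρ_m − ρ_c) r → ρ_m = ρ_c (1 + h/r).
ρ_m = 2760 × (1 + 5.736 km/24.74 km) = 3400 kg m⁻³.

3400 kg m⁻³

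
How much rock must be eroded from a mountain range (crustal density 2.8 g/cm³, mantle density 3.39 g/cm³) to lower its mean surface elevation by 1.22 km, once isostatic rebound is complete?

7.01 km

Net drop Δ = e − u = e − e ρ_c/ρ_m = e (ρ_m − ρ_c)/ρ_m.
e = Δ ρ_m/(ρ_m − ρ_c) = 1.22 km × 3.39/0.59 = 7.01 km.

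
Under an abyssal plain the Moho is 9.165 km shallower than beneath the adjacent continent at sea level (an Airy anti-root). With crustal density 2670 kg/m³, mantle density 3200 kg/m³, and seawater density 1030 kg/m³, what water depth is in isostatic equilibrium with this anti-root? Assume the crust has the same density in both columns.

2.96 km

Replacing a thickness d of crust by seawater at the top must be balanced by replacing crust with mantle at the base: d (ρ_c − ρ_w) = a (ρ_m − ρ_c).
d = a (ρ_m − ρ_c)/(ρ_c − ρ_w) = 9.165 km × 530/1640 = 2.96 km.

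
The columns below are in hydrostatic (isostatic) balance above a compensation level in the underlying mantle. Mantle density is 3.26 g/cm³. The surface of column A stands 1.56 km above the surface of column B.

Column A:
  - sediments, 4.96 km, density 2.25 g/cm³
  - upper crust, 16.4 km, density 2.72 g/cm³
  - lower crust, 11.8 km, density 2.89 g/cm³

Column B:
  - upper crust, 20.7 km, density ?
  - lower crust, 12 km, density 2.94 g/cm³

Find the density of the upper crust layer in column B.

Take the compensation level at the base of the deeper column (depth z_c below the surface of column A) and equate Σ ρ_i t_i down to z_c; mantle fills any gap and the z_c terms cancel.
Column A: 4.96×2.25 + 16.4×2.72 + 11.8×2.89 + (z_c − 33.16)×3.26
Column B: 1.56×0 + 20.7×ρ + 12×2.94 + (z_c − 1.56 − 32.7)×3.26
The z_c×3.26 term appears on both sides and cancels. Collect the known terms of each column as K = Σ(ρt)_known − 3.26 × (depth of known layers): K_A = 89.87 − 3.26×33.16 = −18.2316; K_B = 35.28 − 3.26×(1.56 + 32.7) = −76.4076.
Balance: K_A = K_B + 20.7×ρ, so ρ = (K_A − K_B)/20.7 = 58.176/20.7 = 2.81 g/cm³.

2.81 g/cm³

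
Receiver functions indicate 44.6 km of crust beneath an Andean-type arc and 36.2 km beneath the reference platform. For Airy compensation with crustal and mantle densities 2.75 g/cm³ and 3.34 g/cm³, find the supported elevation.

1.48 km

Excess crust Δ = 44.6 km − 36.2 km = 8.4 km, split between elevation h and root r with h + r = Δ.
Airy balance ρ_c h = (ρ_m − ρ_c) r gives r = h ρ_c/(ρ_m − ρ_c), so h (1 + ρ_c/(ρ_m − ρ_c)) = Δ, i.e. h = Δ (ρ_m − ρ_c)/ρ_m.
h = 8.4 km × 0.59/3.34 = 1.48 km.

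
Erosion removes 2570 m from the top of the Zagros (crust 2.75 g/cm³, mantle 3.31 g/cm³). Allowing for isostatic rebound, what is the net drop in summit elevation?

435 m

Rebound u = e ρ_c/ρ_m = 2570 m × 2.75/3.31 = 2135 m.
Net surface drop = e − u = 2570 m − 2135 m = e (ρ_m − ρ_c)/ρ_m = 435 m.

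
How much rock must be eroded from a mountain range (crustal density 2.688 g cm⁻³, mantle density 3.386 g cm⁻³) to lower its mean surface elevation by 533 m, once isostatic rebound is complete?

2590 m

Net drop Δ = e − u = e − e ρ_c/ρ_m = e (ρ_m − ρ_c)/ρ_m.
e = Δ ρ_m/(ρ_m − ρ_c) = 533 m × 3.386/0.698 = 2590 m.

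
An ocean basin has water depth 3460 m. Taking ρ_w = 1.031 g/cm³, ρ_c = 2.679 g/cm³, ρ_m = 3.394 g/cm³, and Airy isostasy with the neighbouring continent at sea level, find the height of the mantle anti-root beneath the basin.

7970 m

In Airy isostatic equilibrium: replacing crust with seawater at the top is compensated by replacing crust with mantle at the base: d (ρ_c − ρ_w) = a (ρ_m − ρ_c).
a = d (ρ_c − ρ_w)/(ρ_m − ρ_c) = 3460 m × 1.648/0.715 = 7970 m.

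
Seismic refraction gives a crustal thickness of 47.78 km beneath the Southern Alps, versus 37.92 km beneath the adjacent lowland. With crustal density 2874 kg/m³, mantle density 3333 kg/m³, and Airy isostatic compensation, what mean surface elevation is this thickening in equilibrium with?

1.36 km

Excess crust Δ = 47.78 km − 37.92 km = 9.86 km, split between elevation h and root r with h + r = Δ.
Airy balance ρ_c h = (ρ_m − ρ_c) r gives r = h ρ_c/(ρ_m − ρ_c), so h (1 + ρ_c/(ρ_m − ρ_c)) = Δ, i.e. h = Δ (ρ_m − ρ_c)/ρ_m.
h = 9.86 km × 459/3333 = 1.36 km.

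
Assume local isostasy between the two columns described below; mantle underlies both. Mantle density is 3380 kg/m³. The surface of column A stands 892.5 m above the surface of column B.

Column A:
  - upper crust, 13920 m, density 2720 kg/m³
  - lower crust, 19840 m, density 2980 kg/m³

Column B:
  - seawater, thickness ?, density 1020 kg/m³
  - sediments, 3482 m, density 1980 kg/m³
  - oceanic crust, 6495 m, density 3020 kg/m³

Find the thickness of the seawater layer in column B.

Take the compensation level at the base of the deeper column (depth z_c below the surface of column A) and equate Σ ρ_i t_i down to z_c; mantle fills any gap and the z_c terms cancel.
Column A: 13920×2720 + 19840×2980 + (z_c − 33760)×3380
Column B: 892.5×0 + x×1020 + 3482×1980 + 6495×3020 + (z_c − 892.5 − 9977 − x)×3380
The z_c×3380 term appears on both sides and cancels. Collect the known terms of each column as K = Σ(ρt)_known − 3380 × (depth of known layers): K_A = 96985600 − 3380×33760 = −17123200; K_B = 26509260 − 3380×(892.5 + 9977) = −10229650.
Balance: K_A = K_B − x×(3380 − 1020), so x = (K_B − K_A)/(3380 − 1020) = 6893550/2360 = 2920 m.

2920 m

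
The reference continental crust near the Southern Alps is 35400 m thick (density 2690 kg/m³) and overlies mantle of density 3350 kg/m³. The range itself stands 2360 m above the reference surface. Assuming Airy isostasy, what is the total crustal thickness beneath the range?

47400 m

Root depth r = h ρ_c / (ρ_m − ρ_c) = 2360 m × 2690 / 660 = 9619 m.
Total thickness = T + h + r = 35400 m + 2360 m + 9619 m = 47400 m.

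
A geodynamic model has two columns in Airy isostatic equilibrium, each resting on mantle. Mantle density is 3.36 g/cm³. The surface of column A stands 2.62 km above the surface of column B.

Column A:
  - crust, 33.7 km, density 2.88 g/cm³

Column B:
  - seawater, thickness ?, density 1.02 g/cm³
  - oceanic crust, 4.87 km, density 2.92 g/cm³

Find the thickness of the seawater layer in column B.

2.24 km

Take the compensation level at the base of the deeper column (depth z_c below the surface of column A) and equate Σ ρ_i t_i down to z_c; mantle fills any gap and the z_c terms cancel.
Column A: 33.7×2.88 + (z_c − 33.7)×3.36
Column B: 2.62×0 + x×1.02 + 4.87×2.92 + (z_c − 2.62 − 4.87 − x)×3.36
The z_c×3.36 term appears on both sides and cancels. Collect the known terms of each column as K = Σ(ρt)_known − 3.36 × (depth of known layers): K_A = 97.056 − 3.36×33.7 = −16.176; K_B = 14.2204 − 3.36×(2.62 + 4.87) = −10.946.
Balance: K_A = K_B − x×(3.36 − 1.02), so x = (K_B − K_A)/(3.36 − 1.02) = 5.23/2.34 = 2.24 km.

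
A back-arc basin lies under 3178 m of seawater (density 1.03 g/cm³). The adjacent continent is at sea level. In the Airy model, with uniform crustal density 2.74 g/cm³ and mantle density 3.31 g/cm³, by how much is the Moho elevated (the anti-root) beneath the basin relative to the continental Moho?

9530 m

For local isostatic compensation: replacing crust with seawater at the top is compensated by replacing crust with mantle at the base: d (ρ_c − ρ_w) = a (ρ_m − ρ_c).
a = d (ρ_c − ρ_w)/(ρ_m − ρ_c) = 3178 m × 1.71/0.57 = 9530 m.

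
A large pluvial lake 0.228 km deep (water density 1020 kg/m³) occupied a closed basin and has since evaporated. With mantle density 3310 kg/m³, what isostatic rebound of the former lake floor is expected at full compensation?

u = d ρ_w/ρ_m = 0.228 km × 1020/3310 = 0.0703 km.

0.0703 km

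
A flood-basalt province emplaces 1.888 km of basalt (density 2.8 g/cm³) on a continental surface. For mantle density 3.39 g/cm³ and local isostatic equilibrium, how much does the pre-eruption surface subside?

1.56 km

Subaerial loading: s = t ρ_load / ρ_m.
s = 1.888 km × 2.8/3.39 = 1.56 km.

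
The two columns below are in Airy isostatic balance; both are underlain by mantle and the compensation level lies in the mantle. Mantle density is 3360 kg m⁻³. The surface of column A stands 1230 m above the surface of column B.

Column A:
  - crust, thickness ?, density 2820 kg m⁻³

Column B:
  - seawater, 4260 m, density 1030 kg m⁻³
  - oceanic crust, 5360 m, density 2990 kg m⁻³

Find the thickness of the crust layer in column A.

29700 m

Take the compensation level at the base of the deeper column (depth z_c below the surface of column A) and equate Σ ρ_i t_i down to z_c; mantle fills any gap and the z_c terms cancel.
Column A: x×2820 + (z_c − 0 − x)×3360
Column B: 1230×0 + 4260×1030 + 5360×2990 + (z_c − 1230 − 9620)×3360
The z_c×3360 term appears on both sides and cancels. Collect the known terms of each column as K = Σ(ρt)_known − 3360 × (depth of known layers): K_A = 0 − 3360×0 = 0; K_B = 20414200 − 3360×(1230 + 9620) = −16041800.
Balance: K_A − x×(3360 − 2820) = K_B, so x = (K_A − K_B)/(3360 − 2820) = 16041800/540 = 29700 m.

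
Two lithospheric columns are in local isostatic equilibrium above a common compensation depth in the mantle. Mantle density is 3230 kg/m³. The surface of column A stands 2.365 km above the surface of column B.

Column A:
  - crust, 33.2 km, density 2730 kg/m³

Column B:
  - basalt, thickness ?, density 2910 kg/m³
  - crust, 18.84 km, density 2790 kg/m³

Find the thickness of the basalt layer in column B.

Take the compensation level at the base of the deeper column (depth z_c below the surface of column A) and equate Σ ρ_i t_i down to z_c; mantle fills any gap and the z_c terms cancel.
Column A: 33.2×2730 + (z_c − 33.2)×3230
Column B: 2.365×0 + x×2910 + 18.84×2790 + (z_c − 2.365 − 18.84 − x)×3230
The z_c×3230 term appears on both sides and cancels. Collect the known terms of each column as K = Σ(ρt)_known − 3230 × (depth of known layers): K_A = 90636 − 3230×33.2 = −16600; K_B = 52563.6 − 3230×(2.365 + 18.84) = −15928.55.
Balance: K_A = K_B − x×(3230 − 2910), so x = (K_B − K_A)/(3230 − 2910) = 671.45/320 = 2.1 km.

2.1 km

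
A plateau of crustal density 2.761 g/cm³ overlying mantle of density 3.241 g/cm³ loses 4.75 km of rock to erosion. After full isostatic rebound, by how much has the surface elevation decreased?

0.703 km

Rebound u = e ρ_c/ρ_m = 4.75 km × 2.761/3.241 = 4.047 km.
Net surface drop = e − u = 4.75 km − 4.047 km = e (ρ_m − ρ_c)/ρ_m = 0.703 km.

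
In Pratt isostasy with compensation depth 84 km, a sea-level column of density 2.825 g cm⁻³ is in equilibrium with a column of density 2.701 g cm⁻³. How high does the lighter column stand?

3.86 km

ρ_ref D = ρ (D + h) → h = D (ρ_ref − ρ)/ρ.
h = 84 km × (2.825 − 2.701)/2.701 = 3.86 km.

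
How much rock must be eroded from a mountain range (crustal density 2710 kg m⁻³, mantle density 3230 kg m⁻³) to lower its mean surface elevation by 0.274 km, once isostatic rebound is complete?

1.7 km

Net drop Δ = e − u = e − e ρ_c/ρ_m = e (ρ_m − ρ_c)/ρ_m.
e = Δ ρ_m/(ρ_m − ρ_c) = 0.274 km × 3230/520 = 1.7 km.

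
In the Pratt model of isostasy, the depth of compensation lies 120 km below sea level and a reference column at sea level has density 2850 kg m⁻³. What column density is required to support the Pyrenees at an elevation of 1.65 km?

2810 kg m⁻³

Pratt balance: ρ_ref D = ρ (D + h).
ρ = ρ_ref D/(D + h) = 2850 × 120 km/(120 km + 1.65 km) = 2810 kg m⁻³.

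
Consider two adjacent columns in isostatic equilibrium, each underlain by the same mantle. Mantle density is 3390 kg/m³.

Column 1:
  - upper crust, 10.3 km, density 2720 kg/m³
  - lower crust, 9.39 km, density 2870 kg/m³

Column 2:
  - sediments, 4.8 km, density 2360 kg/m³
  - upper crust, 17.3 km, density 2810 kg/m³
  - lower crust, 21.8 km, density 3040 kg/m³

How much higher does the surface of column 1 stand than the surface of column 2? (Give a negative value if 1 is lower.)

For any compensation level in the mantle, the mantle terms cancel and isostasy reduces to e = (Σt_1 − Σt_2) − (Σ(ρt)_1 − Σ(ρt)_2) / ρ_m.
Σt_1 = 19.69 km; Σt_2 = 43.9 km; Σ(ρt)_1 = 54965.3; Σ(ρt)_2 = 126213 (in km·kg/m³).
e = (19.69 − 43.9) − (54965.3 − 126213) / 3390 = −3.19 km.

−3.19 km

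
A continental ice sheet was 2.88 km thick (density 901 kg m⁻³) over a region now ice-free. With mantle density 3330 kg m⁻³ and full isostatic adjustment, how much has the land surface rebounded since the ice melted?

0.779 km

Removing the load lets mantle flow back in; uplift u satisfies ρ_ice t = ρ_m u.
u = t ρ_ice/ρ_m = 2.88 km × 901/3330 = 0.779 km.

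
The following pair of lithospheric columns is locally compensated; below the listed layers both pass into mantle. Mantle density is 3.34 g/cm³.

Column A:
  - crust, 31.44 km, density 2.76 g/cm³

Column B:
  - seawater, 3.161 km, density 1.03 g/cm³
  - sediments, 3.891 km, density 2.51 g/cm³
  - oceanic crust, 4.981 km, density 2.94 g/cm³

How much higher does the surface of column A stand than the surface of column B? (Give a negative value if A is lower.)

1.71 km

For any compensation level in the mantle, the mantle terms cancel and isostasy reduces to e = (Σt_A − Σt_B) − (Σ(ρt)_A − Σ(ρt)_B) / ρ_m.
Σt_A = 31.44 km; Σt_B = 12.033 km; Σ(ρt)_A = 86.7744; Σ(ρt)_B = 27.66638 (in km·g/cm³).
e = (31.44 − 12.033) − (86.7744 − 27.66638) / 3.34 = 1.71 km.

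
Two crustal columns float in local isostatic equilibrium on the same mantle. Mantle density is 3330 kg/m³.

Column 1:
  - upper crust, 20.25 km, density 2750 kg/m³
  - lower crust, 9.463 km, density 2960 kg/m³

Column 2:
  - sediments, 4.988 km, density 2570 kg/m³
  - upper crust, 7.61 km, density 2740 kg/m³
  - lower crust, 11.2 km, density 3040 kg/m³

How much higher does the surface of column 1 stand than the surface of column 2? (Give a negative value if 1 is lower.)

For any compensation level in the mantle, the mantle terms cancel and isostasy reduces to e = (Σt_1 − Σt_2) − (Σ(ρt)_1 − Σ(ρt)_2) / ρ_m.
Σt_1 = 29.713 km; Σt_2 = 23.798 km; Σ(ρt)_1 = 83697.98; Σ(ρt)_2 = 67718.56 (in km·kg/m³).
e = (29.713 − 23.798) − (83697.98 − 67718.56) / 3330 = 1.12 km.

1.12 km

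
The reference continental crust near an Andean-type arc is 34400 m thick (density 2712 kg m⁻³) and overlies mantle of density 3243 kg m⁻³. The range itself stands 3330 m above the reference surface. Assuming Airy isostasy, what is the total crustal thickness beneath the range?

54700 m

Root depth r = h ρ_c / (ρ_m − ρ_c) = 3330 m × 2712 / 531 = 17010 m.
Total thickness = T + h + r = 34400 m + 3330 m + 17010 m = 54700 m.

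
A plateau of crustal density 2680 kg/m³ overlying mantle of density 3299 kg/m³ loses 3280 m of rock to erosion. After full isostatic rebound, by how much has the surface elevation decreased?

615 m

Rebound u = e ρ_c/ρ_m = 3280 m × 2680/3299 = 2665 m.
Net surface drop = e − u = 3280 m − 2665 m = e (ρ_m − ρ_c)/ρ_m = 615 m.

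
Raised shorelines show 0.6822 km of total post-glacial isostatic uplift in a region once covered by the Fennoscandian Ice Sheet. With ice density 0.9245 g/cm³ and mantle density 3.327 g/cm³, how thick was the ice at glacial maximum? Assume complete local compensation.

2.46 km

u = t ρ_ice/ρ_m → t = u ρ_m/ρ_ice = 0.6822 km × 3.327/0.9245 = 2.46 km.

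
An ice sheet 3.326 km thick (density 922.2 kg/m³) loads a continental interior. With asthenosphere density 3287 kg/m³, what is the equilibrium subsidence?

By Archimedes' principle applied to the lithosphere: the ice load ρ_ice t is balanced by mantle displaced below, ρ_m s.
s = t ρ_ice / ρ_m = 3.326 km × 922.2/3287 = 0.933 km.

0.933 km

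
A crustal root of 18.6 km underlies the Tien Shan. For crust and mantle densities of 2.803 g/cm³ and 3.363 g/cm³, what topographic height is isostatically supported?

3.72 km

In Airy isostatic equilibrium: ρ_c h = (ρ_m − ρ_c) r.
h = r (ρ_m − ρ_c) / ρ_c = 18.6 km × (3.363 − 2.803) / 2.803 = 3.72 km.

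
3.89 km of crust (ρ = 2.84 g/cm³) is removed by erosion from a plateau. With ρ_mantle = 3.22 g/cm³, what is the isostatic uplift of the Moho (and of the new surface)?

3.43 km

Unloading: uplift u = e ρ_c/ρ_m = 3.89 km × 2.84/3.22 = 3.43 km.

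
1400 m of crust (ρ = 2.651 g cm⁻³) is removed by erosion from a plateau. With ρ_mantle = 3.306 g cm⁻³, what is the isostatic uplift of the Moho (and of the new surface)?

1120 m

Unloading: uplift u = e ρ_c/ρ_m = 1400 m × 2.651/3.306 = 1120 m.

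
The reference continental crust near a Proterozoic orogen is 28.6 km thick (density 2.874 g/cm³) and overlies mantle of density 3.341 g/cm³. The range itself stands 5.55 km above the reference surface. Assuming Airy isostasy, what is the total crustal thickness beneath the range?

68.3 km

Root depth r = h ρ_c / (ρ_m − ρ_c) = 5.55 km × 2.874 / 0.467 = 34.16 km.
Total thickness = T + h + r = 28.6 km + 5.55 km + 34.16 km = 68.3 km.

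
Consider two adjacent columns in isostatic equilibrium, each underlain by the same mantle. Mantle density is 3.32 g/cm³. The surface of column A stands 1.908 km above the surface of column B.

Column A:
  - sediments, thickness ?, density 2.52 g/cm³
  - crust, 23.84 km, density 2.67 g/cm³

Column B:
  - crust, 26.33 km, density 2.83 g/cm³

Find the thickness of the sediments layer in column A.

Take the compensation level at the base of the deeper column (depth z_c below the surface of column A) and equate Σ ρ_i t_i down to z_c; mantle fills any gap and the z_c terms cancel.
Column A: x×2.52 + 23.84×2.67 + (z_c − 23.84 − x)×3.32
Column B: 1.908×0 + 26.33×2.83 + (z_c − 1.908 − 26.33)×3.32
The z_c×3.32 term appears on both sides and cancels. Collect the known terms of each column as K = Σ(ρt)_known − 3.32 × (depth of known layers): K_A = 63.6528 − 3.32×23.84 = −15.496; K_B = 74.5139 − 3.32×(1.908 + 26.33) = −19.23626.
Balance: K_A − x×(3.32 − 2.52) = K_B, so x = (K_A − K_B)/(3.32 − 2.52) = 3.74026/0.8 = 4.68 km.

4.68 km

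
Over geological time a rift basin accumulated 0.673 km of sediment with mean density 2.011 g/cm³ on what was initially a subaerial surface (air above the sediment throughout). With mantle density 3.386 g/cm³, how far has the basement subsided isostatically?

Subaerial load: s = t ρ_sed / ρ_m = 0.673 km × 2.011/3.386 = 0.4 km.

0.4 km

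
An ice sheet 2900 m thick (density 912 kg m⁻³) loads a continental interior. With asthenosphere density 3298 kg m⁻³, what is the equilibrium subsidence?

Isostatic balance requires: the ice load ρ_ice t is balanced by mantle displaced below, ρ_m s.
s = t ρ_ice / ρ_m = 2900 m × 912/3298 = 802 m.

802 m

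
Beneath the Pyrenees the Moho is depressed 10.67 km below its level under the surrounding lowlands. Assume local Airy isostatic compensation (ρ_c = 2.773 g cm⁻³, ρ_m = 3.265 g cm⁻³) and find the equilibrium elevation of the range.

1.89 km

For local isostatic compensation: ρ_c h = (ρ_m − ρ_c) r.
h = r (ρ_m − ρ_c) / ρ_c = 10.67 km × (3.265 − 2.773) / 2.773 = 1.89 km.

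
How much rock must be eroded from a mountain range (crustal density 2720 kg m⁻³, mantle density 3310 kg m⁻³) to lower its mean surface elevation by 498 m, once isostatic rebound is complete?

2790 m

Net drop Δ = e − u = e − e ρ_c/ρ_m = e (ρ_m − ρ_c)/ρ_m.
e = Δ ρ_m/(ρ_m − ρ_c) = 498 m × 3310/590 = 2790 m.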